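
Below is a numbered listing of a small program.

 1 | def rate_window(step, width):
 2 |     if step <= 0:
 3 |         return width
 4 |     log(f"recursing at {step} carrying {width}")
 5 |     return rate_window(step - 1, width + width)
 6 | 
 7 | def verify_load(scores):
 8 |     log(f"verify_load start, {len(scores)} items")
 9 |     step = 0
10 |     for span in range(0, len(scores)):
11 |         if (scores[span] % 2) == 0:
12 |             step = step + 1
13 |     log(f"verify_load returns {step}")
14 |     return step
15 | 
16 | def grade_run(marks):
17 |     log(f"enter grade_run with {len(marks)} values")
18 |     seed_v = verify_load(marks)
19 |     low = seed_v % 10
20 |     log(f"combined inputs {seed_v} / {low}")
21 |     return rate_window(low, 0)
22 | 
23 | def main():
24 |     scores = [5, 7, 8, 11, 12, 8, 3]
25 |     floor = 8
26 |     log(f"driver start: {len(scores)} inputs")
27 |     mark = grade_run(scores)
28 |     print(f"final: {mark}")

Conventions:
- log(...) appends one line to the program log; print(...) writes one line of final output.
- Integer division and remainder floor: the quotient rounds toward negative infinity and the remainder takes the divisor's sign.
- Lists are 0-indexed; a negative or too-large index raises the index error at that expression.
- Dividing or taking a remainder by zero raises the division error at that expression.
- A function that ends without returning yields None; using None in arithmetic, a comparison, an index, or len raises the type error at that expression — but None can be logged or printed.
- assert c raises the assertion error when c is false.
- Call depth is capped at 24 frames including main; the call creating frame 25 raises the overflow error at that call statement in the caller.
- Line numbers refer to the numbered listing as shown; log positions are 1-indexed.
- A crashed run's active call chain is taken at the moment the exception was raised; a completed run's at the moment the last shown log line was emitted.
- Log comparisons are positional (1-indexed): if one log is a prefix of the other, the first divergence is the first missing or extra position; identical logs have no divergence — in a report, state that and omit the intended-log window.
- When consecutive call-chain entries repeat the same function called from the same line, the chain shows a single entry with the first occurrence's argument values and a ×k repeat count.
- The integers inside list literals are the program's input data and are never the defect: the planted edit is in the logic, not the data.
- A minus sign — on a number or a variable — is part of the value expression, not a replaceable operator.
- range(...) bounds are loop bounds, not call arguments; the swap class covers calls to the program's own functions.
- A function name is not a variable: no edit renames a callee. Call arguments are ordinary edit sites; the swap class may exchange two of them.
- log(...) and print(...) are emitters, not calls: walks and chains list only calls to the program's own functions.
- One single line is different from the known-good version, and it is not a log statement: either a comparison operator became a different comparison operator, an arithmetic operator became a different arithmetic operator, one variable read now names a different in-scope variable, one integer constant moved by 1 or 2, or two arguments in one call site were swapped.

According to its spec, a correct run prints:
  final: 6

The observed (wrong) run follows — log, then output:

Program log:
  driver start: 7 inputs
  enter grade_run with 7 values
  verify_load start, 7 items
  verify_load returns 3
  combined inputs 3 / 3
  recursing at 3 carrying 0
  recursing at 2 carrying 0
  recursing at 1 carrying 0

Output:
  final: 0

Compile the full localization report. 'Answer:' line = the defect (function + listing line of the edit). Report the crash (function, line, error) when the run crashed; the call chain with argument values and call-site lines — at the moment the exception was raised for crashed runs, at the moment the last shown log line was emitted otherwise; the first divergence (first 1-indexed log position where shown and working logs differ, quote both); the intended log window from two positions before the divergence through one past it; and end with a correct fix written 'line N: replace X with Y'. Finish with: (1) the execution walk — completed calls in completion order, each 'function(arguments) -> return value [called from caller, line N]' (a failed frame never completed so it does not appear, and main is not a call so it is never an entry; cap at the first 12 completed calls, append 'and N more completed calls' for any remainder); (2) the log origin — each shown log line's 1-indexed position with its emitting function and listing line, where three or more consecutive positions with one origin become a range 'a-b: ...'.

Answer: the defect is in rate_window at line 5.
Key observation: The earliest visible damage is log position 7 — 'recursing at 2 carrying 0' rather than the intended 'recursing at 2 carrying 3'.
Call chain: main -> grade_run([5, 7, 8, 11, 12, 8, 3]) (called at line 27) -> rate_window(3, 0) (called at line 21) -> rate_window(2, 0) (called at line 5) ×2.
First divergence: position 7 — shown 'recursing at 2 carrying 0', intended 'recursing at 2 carrying 3'.
Intended log window:
  5: combined inputs 3 / 3
  6: recursing at 3 carrying 0
  7: recursing at 2 carrying 3
  8: recursing at 1 carrying 5
Execution walk:
  verify_load([5, 7, 8, 11, 12, 8, 3]) -> 3  [called from grade_run, line 18]
  rate_window(0, 0) -> 0  [called from rate_window, line 5]
  rate_window(1, 0) -> 0  [called from rate_window, line 5]
  rate_window(2, 0) -> 0  [called from rate_window, line 5]
  rate_window(3, 0) -> 0  [called from grade_run, line 21]
  grade_run([5, 7, 8, 11, 12, 8, 3]) -> 0  [called from main, line 27]
Log line origins:
  1: logged in main at line 26
  2: logged in grade_run at line 17
  3: logged in verify_load at line 8
  4: logged in verify_load at line 13
  5: logged in grade_run at line 20
  6-8: logged in rate_window at line 4
A correct fix: line 5: replace `width + width` with `width + step`.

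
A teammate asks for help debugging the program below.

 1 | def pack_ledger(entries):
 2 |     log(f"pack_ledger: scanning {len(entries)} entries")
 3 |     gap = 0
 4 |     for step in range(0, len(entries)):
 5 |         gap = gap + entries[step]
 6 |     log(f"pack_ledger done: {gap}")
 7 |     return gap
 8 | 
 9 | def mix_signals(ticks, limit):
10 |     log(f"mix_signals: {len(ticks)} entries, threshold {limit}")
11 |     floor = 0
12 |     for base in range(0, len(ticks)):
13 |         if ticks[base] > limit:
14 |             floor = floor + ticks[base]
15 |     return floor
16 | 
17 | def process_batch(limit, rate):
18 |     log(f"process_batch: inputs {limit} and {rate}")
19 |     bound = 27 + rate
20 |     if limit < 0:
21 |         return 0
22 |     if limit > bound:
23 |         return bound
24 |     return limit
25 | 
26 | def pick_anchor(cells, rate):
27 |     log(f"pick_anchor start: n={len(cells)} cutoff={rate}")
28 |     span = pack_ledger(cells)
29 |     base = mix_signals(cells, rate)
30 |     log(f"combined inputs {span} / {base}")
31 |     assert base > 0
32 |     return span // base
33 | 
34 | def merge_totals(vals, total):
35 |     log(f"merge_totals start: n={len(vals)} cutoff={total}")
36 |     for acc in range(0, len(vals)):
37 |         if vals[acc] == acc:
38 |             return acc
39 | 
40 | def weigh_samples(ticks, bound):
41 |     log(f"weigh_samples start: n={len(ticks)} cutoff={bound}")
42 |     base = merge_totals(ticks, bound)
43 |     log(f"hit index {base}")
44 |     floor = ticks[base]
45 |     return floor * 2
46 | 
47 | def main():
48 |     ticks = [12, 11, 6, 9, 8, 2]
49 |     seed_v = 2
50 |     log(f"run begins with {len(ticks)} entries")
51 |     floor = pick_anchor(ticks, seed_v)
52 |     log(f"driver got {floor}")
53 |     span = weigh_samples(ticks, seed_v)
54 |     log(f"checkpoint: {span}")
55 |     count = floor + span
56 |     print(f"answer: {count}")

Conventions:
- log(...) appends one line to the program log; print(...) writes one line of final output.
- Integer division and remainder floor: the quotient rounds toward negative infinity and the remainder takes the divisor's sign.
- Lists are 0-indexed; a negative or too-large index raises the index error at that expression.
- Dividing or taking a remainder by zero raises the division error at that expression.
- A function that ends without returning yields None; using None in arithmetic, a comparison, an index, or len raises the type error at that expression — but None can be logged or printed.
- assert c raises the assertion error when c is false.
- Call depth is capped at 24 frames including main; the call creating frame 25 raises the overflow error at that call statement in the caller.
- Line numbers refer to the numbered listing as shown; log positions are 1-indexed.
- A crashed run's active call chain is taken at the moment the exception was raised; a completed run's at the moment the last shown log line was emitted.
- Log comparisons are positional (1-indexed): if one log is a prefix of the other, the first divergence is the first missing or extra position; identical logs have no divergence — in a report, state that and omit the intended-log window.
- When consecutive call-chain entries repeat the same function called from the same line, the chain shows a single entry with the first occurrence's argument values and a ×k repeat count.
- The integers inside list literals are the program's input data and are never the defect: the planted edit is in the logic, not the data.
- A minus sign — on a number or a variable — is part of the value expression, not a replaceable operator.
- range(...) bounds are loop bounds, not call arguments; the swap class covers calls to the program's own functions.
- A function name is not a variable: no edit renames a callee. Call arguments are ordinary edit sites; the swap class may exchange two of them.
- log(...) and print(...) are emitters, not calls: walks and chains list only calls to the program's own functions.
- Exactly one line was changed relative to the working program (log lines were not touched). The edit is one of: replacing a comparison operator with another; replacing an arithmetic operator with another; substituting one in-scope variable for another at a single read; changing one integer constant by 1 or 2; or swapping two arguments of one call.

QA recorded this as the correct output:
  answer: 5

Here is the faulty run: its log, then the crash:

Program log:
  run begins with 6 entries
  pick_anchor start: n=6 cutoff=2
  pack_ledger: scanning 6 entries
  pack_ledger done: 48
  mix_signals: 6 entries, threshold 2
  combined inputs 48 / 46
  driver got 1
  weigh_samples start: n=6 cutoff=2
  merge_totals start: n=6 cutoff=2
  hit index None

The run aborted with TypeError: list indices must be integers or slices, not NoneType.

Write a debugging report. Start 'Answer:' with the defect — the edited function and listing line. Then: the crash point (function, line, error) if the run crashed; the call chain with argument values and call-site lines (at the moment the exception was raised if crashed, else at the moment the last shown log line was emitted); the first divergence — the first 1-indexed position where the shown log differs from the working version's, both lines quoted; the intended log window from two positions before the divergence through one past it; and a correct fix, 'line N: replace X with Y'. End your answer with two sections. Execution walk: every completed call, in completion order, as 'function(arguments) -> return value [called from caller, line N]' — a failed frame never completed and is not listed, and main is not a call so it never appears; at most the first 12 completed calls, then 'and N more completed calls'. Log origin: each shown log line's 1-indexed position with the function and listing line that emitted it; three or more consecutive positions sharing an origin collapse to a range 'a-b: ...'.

Answer: the defect is in merge_totals at line 37.
Key fact: Position 10 is the first bad log line: 'hit index None' should read 'hit index 5'.
Crash: weigh_samples, line 44, TypeError.
Call chain: main -> weigh_samples([12, 11, 6, 9, 8, 2], 2) (called at line 53).
First divergence: position 10; shown 'hit index None' vs intended 'hit index 5'.
Intended log window:
  8: weigh_samples start: n=6 cutoff=2
  9: merge_totals start: n=6 cutoff=2
  10: hit index 5
  11: checkpoint: 4
Execution walk:
  pack_ledger([12, 11, 6, 9, 8, 2]) -> 48  [called from pick_anchor, line 28]
  mix_signals([12, 11, 6, 9, 8, 2], 2) -> 46  [called from pick_anchor, line 29]
  pick_anchor([12, 11, 6, 9, 8, 2], 2) -> 1  [called from main, line 51]
  merge_totals([12, 11, 6, 9, 8, 2], 2) -> None  [called from weigh_samples, line 42]
Log origins:
  1: emitted by main (line 50)
  2: emitted by pick_anchor (line 27)
  3: emitted by pack_ledger (line 2)
  4: emitted by pack_ledger (line 6)
  5: emitted by mix_signals (line 10)
  6: emitted by pick_anchor (line 30)
  7: emitted by main (line 52)
  8: emitted by weigh_samples (line 41)
  9: emitted by merge_totals (line 35)
  10: emitted by weigh_samples (line 43)
A correct fix: line 37: replace `vals[acc] == acc` with `vals[acc] == total`.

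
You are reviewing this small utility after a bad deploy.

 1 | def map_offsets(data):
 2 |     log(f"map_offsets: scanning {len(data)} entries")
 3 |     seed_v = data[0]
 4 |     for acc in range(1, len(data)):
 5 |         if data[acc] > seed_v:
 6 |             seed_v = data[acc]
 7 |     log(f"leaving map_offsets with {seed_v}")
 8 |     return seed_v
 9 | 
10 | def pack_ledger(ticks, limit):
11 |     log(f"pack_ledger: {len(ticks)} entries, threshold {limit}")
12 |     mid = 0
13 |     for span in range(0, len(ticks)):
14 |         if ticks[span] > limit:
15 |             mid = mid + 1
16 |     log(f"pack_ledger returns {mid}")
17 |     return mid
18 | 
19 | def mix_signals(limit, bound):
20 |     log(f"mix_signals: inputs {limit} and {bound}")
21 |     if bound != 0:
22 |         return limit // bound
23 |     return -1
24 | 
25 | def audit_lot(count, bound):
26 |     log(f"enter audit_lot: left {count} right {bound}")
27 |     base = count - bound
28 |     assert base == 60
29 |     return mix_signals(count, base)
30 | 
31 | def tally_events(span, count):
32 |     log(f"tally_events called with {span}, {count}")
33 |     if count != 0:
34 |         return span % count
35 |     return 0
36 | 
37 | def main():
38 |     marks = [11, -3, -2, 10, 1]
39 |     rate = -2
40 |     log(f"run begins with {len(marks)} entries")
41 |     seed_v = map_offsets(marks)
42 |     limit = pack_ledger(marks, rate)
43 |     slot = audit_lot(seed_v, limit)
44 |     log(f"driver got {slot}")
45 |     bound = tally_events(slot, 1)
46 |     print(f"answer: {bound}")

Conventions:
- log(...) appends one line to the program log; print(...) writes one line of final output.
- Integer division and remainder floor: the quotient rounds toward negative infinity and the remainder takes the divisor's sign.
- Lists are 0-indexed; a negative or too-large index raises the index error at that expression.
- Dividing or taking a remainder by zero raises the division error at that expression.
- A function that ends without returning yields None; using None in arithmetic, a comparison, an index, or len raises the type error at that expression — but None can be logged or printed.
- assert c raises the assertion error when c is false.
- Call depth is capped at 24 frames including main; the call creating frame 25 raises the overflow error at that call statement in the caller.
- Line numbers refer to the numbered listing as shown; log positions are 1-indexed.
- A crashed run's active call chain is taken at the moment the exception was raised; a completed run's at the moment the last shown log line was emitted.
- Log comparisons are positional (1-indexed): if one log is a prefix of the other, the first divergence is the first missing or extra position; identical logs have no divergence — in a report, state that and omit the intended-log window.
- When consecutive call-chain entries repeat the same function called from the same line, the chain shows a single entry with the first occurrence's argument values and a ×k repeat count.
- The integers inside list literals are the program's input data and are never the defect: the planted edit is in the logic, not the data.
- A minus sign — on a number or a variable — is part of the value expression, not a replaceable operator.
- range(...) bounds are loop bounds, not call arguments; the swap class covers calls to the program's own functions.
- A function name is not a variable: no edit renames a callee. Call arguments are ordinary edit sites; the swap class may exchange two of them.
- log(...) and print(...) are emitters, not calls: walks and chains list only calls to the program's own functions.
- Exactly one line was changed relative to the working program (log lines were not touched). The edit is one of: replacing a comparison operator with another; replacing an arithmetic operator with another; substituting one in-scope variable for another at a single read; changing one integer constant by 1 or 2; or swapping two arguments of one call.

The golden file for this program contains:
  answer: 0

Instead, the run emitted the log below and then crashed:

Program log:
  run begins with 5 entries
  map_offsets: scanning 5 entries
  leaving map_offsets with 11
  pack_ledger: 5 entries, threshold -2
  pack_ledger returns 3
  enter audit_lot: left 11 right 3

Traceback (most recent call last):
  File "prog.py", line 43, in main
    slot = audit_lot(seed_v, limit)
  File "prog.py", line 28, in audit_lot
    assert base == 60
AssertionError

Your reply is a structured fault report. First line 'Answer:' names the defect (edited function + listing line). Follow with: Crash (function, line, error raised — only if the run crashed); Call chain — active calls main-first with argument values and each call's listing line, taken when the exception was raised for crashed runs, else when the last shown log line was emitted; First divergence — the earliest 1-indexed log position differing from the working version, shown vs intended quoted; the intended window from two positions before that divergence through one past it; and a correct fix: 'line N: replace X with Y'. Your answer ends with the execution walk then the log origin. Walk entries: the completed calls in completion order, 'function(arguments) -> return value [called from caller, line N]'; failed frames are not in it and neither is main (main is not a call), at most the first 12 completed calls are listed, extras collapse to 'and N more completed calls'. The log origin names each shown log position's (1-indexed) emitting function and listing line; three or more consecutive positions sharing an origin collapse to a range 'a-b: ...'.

Answer: the defect is in audit_lot at line 28.
The tell: The shown log is a 6-line prefix of the intended one, whose next entry is 'mix_signals: inputs 11 and 8'.
Crash: audit_lot, line 28, AssertionError.
Call chain: main -> audit_lot(11, 3) (called at line 43).
First divergence: position 7 (shown log ended at 6 lines; the working version continues: 'mix_signals: inputs 11 and 8').
Intended log window:
  5: pack_ledger returns 3
  6: enter audit_lot: left 11 right 3
  7: mix_signals: inputs 11 and 8
  8: driver got 1
Execution walk:
  map_offsets([11, -3, -2, 10, 1]) -> 11  [called from main, line 41]
  pack_ledger([11, -3, -2, 10, 1], -2) -> 3  [called from main, line 42]
Log origin:
  1: logged in main at line 40
  2: logged in map_offsets at line 2
  3: logged in map_offsets at line 7
  4: logged in pack_ledger at line 11
  5: logged in pack_ledger at line 16
  6: logged in audit_lot at line 26
A correct fix: line 28: replace `==` with `<=`.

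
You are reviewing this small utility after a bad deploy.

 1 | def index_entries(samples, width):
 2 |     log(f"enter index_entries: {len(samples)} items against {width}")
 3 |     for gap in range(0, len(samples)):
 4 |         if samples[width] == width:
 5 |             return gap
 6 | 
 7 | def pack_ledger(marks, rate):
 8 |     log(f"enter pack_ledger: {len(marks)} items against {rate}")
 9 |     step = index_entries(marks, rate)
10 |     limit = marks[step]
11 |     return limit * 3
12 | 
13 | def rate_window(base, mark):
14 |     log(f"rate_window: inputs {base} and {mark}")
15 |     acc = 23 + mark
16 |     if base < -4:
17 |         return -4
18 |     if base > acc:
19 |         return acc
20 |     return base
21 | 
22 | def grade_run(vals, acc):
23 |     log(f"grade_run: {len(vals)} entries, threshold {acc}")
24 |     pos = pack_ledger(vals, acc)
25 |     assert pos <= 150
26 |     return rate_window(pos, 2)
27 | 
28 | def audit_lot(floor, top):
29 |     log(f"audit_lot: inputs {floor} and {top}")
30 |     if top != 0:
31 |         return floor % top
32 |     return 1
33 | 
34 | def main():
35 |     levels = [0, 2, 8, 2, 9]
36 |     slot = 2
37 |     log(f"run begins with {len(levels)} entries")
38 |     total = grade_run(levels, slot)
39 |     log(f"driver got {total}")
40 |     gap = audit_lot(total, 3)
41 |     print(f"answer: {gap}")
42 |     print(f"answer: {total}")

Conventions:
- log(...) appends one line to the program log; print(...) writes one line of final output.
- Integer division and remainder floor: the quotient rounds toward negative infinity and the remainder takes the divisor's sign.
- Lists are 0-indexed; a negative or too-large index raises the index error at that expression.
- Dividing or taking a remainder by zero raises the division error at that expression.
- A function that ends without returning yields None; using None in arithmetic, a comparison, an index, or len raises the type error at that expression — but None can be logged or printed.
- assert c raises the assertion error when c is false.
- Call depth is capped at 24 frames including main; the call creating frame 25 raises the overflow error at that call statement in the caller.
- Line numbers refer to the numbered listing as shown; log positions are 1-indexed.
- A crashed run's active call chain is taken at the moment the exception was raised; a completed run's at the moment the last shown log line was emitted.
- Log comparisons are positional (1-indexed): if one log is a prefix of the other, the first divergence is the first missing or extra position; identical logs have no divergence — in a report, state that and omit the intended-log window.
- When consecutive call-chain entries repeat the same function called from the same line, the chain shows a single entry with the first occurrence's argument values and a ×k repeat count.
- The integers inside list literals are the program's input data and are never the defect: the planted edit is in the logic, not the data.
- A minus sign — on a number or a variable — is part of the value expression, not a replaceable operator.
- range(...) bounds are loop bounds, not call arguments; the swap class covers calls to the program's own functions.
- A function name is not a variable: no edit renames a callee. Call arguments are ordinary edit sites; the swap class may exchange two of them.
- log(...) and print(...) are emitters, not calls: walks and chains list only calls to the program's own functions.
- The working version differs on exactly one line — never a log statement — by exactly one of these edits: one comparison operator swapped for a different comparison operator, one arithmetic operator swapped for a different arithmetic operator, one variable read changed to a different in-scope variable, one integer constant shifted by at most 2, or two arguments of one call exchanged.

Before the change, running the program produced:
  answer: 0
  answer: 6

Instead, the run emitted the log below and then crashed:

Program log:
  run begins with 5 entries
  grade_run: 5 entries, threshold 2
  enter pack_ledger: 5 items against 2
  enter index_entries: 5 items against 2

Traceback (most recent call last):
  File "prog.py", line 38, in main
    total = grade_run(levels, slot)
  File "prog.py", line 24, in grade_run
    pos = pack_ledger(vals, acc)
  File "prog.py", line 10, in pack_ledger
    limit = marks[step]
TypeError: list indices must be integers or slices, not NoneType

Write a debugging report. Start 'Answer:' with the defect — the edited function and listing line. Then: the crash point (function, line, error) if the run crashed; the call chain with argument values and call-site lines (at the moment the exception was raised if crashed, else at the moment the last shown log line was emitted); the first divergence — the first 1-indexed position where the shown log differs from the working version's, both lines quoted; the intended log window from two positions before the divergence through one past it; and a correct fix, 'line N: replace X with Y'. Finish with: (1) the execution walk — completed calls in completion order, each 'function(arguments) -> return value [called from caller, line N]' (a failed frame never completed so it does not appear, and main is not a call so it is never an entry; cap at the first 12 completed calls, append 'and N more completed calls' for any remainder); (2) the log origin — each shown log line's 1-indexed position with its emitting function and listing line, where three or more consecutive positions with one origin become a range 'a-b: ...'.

Answer: the defect is in index_entries at line 4.
The tell: After 4 matching log lines the faulty run goes silent, while the working version continues with 'rate_window: inputs 6 and 2'.
Crash: pack_ledger, line 10, TypeError.
Call chain: main -> grade_run([0, 2, 8, 2, 9], 2) (called at line 38) -> pack_ledger([0, 2, 8, 2, 9], 2) (called at line 24).
First divergence: position 5 (shown log ended at 4 lines; the working version continues: 'rate_window: inputs 6 and 2').
Intended log window:
  3: enter pack_ledger: 5 items against 2
  4: enter index_entries: 5 items against 2
  5: rate_window: inputs 6 and 2
  6: driver got 6
Execution walk:
  index_entries([0, 2, 8, 2, 9], 2) -> None  [called from pack_ledger, line 9]
Origin of each log line:
  1: emitted by main (line 37)
  2: emitted by grade_run (line 23)
  3: emitted by pack_ledger (line 8)
  4: emitted by index_entries (line 2)
A correct fix: line 4: replace `samples[width]` with `samples[gap]`.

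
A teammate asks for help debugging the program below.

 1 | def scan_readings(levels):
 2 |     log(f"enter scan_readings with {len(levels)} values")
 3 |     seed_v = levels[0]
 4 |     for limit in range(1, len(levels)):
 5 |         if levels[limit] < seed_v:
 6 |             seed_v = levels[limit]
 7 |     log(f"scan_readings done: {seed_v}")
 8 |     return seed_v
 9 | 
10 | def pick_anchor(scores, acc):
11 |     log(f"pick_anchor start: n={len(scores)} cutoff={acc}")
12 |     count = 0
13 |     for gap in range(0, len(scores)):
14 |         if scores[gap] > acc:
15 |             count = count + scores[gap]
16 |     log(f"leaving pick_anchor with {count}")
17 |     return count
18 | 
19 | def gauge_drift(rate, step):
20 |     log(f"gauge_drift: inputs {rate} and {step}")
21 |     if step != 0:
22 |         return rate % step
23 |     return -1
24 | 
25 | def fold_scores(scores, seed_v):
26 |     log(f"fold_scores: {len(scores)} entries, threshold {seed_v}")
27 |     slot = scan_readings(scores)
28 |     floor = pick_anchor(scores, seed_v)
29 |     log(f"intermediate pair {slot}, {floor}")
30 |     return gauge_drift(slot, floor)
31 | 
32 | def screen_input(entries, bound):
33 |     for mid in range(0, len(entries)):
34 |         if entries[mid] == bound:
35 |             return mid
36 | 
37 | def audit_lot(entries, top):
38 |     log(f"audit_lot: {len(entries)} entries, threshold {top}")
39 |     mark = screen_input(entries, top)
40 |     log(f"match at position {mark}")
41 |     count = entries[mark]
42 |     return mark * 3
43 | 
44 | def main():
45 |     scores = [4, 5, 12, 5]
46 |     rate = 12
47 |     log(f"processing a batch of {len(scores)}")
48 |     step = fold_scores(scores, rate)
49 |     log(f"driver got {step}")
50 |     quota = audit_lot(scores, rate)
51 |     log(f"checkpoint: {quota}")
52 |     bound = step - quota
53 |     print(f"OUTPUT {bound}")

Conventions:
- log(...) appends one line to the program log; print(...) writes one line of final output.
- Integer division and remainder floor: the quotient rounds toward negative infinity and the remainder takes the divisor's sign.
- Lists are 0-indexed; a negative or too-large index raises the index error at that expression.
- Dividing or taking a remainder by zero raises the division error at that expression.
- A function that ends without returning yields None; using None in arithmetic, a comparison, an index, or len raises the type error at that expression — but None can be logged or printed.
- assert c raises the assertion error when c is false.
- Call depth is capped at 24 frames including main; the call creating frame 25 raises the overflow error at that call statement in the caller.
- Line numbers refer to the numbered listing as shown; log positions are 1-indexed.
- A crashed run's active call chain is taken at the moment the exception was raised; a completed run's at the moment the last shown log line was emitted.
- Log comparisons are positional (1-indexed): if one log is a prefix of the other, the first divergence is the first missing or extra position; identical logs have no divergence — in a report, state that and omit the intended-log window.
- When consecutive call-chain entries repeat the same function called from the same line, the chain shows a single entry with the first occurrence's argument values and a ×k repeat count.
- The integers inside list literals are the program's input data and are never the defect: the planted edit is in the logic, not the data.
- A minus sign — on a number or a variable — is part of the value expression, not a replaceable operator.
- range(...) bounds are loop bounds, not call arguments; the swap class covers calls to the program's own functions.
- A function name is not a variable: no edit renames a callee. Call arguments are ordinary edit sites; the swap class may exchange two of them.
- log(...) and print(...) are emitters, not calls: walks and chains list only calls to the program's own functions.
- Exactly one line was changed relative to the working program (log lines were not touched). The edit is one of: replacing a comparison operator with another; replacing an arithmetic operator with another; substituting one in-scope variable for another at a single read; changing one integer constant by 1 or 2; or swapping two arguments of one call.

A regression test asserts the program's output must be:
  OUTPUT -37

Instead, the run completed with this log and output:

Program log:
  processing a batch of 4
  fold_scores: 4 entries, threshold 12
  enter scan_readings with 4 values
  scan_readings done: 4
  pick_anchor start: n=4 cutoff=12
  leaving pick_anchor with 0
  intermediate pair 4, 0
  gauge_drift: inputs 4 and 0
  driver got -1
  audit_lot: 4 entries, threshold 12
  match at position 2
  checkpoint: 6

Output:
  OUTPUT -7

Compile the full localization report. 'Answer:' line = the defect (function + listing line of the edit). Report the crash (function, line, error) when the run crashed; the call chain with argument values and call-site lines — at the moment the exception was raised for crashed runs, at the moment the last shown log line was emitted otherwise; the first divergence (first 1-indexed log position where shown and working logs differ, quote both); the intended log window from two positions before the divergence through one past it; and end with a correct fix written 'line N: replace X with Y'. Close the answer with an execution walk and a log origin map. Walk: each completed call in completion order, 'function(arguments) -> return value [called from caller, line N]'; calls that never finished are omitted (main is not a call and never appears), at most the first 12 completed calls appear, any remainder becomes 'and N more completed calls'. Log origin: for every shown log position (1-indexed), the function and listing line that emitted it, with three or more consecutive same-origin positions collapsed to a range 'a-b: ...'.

Answer: the defect is in audit_lot at line 42.
Core observation: At log position 12 the runs split — shown 'checkpoint: 6', but the working version logs 'checkpoint: 36'.
Call chain: main.
First divergence: position 12 — shown 'checkpoint: 6', intended 'checkpoint: 36'.
Intended log window:
  10: audit_lot: 4 entries, threshold 12
  11: match at position 2
  12: checkpoint: 36
Execution walk:
  scan_readings([4, 5, 12, 5]) -> 4  [called from fold_scores, line 27]
  pick_anchor([4, 5, 12, 5], 12) -> 0  [called from fold_scores, line 28]
  gauge_drift(4, 0) -> -1  [called from fold_scores, line 30]
  fold_scores([4, 5, 12, 5], 12) -> -1  [called from main, line 48]
  screen_input([4, 5, 12, 5], 12) -> 2  [called from audit_lot, line 39]
  audit_lot([4, 5, 12, 5], 12) -> 6  [called from main, line 50]
Log origin:
  1: from main, line 47
  2: from fold_scores, line 26
  3: from scan_readings, line 2
  4: from scan_readings, line 7
  5: from pick_anchor, line 11
  6: from pick_anchor, line 16
  7: from fold_scores, line 29
  8: from gauge_drift, line 20
  9: from main, line 49
  10: from audit_lot, line 38
  11: from audit_lot, line 40
  12: from main, line 51
A correct fix: line 42: replace `mark` with `count`.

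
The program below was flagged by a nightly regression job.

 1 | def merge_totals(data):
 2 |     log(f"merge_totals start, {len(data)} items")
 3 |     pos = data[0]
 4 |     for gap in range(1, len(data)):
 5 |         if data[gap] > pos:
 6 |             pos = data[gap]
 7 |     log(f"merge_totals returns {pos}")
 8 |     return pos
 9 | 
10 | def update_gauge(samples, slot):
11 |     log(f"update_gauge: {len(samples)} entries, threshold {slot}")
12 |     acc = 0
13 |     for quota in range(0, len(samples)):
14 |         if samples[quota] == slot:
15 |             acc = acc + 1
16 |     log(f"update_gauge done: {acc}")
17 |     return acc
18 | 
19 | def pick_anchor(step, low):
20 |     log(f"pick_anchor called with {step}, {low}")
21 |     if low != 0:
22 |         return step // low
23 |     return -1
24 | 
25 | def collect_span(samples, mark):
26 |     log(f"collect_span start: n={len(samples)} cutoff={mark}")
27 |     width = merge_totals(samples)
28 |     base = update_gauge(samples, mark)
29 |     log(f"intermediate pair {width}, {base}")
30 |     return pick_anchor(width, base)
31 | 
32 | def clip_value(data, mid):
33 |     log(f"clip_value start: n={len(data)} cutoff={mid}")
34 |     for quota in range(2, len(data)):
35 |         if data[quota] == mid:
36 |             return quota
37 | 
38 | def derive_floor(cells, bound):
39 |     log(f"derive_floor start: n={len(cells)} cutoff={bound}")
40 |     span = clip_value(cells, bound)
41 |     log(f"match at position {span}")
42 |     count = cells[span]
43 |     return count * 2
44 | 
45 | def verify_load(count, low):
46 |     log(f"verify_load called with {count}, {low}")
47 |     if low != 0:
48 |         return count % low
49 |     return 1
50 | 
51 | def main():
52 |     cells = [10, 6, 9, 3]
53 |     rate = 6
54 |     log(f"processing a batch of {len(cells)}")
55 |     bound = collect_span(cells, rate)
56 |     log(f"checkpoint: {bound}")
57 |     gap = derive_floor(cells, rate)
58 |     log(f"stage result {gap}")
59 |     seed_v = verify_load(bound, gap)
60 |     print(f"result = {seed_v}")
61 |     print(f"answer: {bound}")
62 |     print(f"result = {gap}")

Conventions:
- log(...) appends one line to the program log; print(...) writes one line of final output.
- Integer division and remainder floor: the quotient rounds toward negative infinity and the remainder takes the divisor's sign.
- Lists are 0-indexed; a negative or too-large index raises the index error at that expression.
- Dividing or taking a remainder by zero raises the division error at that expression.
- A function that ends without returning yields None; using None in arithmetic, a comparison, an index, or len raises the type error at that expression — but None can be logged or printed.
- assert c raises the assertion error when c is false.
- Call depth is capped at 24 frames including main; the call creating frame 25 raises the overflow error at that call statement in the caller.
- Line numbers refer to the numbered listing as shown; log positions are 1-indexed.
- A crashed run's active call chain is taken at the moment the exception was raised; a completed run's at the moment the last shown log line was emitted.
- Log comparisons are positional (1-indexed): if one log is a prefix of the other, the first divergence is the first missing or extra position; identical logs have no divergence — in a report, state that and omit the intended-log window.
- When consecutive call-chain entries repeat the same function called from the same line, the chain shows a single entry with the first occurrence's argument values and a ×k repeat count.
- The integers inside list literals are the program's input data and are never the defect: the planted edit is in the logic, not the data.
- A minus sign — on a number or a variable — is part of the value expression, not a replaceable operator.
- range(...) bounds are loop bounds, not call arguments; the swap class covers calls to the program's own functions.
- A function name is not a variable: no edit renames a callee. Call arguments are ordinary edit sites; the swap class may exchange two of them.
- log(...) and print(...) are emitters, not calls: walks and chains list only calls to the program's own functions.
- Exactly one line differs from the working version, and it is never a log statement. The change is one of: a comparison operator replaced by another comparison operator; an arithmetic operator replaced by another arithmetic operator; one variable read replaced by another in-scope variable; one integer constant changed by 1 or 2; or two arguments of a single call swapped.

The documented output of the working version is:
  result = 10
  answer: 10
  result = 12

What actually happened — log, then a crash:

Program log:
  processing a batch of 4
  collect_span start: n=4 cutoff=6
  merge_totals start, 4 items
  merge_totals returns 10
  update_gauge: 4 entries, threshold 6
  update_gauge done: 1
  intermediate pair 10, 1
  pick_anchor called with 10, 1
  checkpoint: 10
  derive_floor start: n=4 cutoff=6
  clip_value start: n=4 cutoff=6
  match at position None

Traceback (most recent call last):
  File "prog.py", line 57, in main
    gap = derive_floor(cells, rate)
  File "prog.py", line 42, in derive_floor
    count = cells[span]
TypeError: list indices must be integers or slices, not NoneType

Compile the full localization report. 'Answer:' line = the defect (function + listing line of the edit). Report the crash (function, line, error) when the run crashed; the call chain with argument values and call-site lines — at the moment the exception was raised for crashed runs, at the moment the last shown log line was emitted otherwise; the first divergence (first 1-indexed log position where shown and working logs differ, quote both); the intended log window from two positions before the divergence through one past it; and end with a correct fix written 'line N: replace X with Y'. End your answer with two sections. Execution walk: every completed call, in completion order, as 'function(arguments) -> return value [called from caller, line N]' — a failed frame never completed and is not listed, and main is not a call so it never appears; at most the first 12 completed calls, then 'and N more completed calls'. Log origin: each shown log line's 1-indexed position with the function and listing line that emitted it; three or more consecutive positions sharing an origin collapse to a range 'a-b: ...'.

Answer: the defect is in clip_value at line 34.
Core observation: Log line 12 is where behavior first shows: 'match at position None' appears instead of 'match at position 1'.
Crash: derive_floor, line 42, TypeError.
Call chain: main -> derive_floor([10, 6, 9, 3], 6) (called at line 57).
First divergence: position 12; shown 'match at position None' vs intended 'match at position 1'.
Intended log window:
  10: derive_floor start: n=4 cutoff=6
  11: clip_value start: n=4 cutoff=6
  12: match at position 1
  13: stage result 12
Execution walk:
  merge_totals([10, 6, 9, 3]) -> 10  [called from collect_span, line 27]
  update_gauge([10, 6, 9, 3], 6) -> 1  [called from collect_span, line 28]
  pick_anchor(10, 1) -> 10  [called from collect_span, line 30]
  collect_span([10, 6, 9, 3], 6) -> 10  [called from main, line 55]
  clip_value([10, 6, 9, 3], 6) -> None  [called from derive_floor, line 40]
Log line origins:
  1: logged in main at line 54
  2: logged in collect_span at line 26
  3: logged in merge_totals at line 2
  4: logged in merge_totals at line 7
  5: logged in update_gauge at line 11
  6: logged in update_gauge at line 16
  7: logged in collect_span at line 29
  8: logged in pick_anchor at line 20
  9: logged in main at line 56
  10: logged in derive_floor at line 39
  11: logged in clip_value at line 33
  12: logged in derive_floor at line 41
A correct fix: line 34: replace `2` with `0`.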